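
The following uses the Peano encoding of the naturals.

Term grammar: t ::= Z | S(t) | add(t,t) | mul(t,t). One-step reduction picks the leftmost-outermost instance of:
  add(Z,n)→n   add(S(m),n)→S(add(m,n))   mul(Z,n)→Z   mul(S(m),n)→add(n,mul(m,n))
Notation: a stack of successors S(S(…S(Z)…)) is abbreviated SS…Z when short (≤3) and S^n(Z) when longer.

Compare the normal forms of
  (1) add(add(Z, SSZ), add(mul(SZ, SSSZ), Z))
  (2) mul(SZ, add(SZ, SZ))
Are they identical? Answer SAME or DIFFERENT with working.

Answer: DIFFERENT — A ⇓ S^5(Z), B ⇓ SSZ

Derivation:
Term A:
  start: add(add(Z, SSZ), add(mul(SZ, SSSZ), Z))
  [1] add(SSZ, add(mul(SZ, SSSZ), Z))
  [2] S(add(SZ, add(mul(SZ, SSSZ), Z)))
  [3] S(S(add(Z, add(mul(SZ, SSSZ), Z))))
  [4] S(S(add(mul(SZ, SSSZ), Z)))
  [5] S(S(add(add(SSSZ, mul(Z, SSSZ)), Z)))
  [6] S(S(add(S(add(SSZ, mul(Z, SSSZ))), Z)))
  [7] S(S(S(add(add(SSZ, mul(Z, SSSZ)), Z))))
  [8] S(S(S(add(S(add(SZ, mul(Z, SSSZ))), Z))))
  [9] S(S(S(S(add(add(SZ, mul(Z, SSSZ)), Z)))))
  [10] S(S(S(S(add(S(add(Z, mul(Z, SSSZ))), Z)))))
  [11] S(S(S(S(S(add(add(Z, mul(Z, SSSZ)), Z))))))
  [12] S(S(S(S(S(add(mul(Z, SSSZ), Z))))))
  [13] S(S(S(S(S(add(Z, Z))))))
  [14] S^5(Z)

Term B:
  start: mul(SZ, add(SZ, SZ))
  [1] add(add(SZ, SZ), mul(Z, add(SZ, SZ)))
  [2] add(S(add(Z, SZ)), mul(Z, add(SZ, SZ)))
  [3] S(add(add(Z, SZ), mul(Z, add(SZ, SZ))))
  [4] S(add(SZ, mul(Z, add(SZ, SZ))))
  [5] S(S(add(Z, mul(Z, add(SZ, SZ)))))
  [6] S(S(mul(Z, add(SZ, SZ))))
  [7] SSZ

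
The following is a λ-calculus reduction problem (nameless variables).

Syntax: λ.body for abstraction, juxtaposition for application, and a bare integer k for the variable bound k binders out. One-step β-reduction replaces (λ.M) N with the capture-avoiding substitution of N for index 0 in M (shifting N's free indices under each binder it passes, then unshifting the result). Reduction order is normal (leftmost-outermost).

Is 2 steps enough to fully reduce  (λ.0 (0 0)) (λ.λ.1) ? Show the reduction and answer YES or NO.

Answer: NO — after 2 steps the term is λ.(λ.λ.1) (λ.λ.1), not yet normal

Reduction:
  start: (λ.0 (0 0)) (λ.λ.1)
  →1  (λ.λ.1) ((λ.λ.1) (λ.λ.1))
  →2  λ.(λ.λ.1) (λ.λ.1)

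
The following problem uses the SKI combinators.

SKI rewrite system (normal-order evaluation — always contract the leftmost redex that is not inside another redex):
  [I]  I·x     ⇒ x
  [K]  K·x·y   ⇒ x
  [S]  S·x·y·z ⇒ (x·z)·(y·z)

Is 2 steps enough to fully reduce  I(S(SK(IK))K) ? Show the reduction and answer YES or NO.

  start: I(S(SK(IK))K)
  step 1: S(SK(IK))K
  step 2: S(SKK)K

Answer: YES — reaches normal form S(SKK)K in 2 ≤ 2 steps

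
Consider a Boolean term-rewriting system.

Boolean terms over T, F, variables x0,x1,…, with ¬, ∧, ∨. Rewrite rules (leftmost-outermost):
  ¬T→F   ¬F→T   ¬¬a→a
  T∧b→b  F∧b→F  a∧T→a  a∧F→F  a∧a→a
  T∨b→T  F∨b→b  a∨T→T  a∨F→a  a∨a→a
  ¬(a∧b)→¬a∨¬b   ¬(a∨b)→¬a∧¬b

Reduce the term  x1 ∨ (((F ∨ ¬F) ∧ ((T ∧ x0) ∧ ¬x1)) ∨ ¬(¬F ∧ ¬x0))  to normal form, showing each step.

  start: x1 ∨ (((F ∨ ¬F) ∧ ((T ∧ x0) ∧ ¬x1)) ∨ ¬(¬F ∧ ¬x0))
  step 1: x1 ∨ ((¬F ∧ ((T ∧ x0) ∧ ¬x1)) ∨ ¬(¬F ∧ ¬x0))
  step 2: x1 ∨ ((T ∧ ((T ∧ x0) ∧ ¬x1)) ∨ ¬(¬F ∧ ¬x0))
  step 3: x1 ∨ (((T ∧ x0) ∧ ¬x1) ∨ ¬(¬F ∧ ¬x0))
  step 4: x1 ∨ ((x0 ∧ ¬x1) ∨ ¬(¬F ∧ ¬x0))
  step 5: x1 ∨ ((x0 ∧ ¬x1) ∨ (¬¬F ∨ ¬¬x0))
  step 6: x1 ∨ ((x0 ∧ ¬x1) ∨ (F ∨ ¬¬x0))
  step 7: x1 ∨ ((x0 ∧ ¬x1) ∨ ¬¬x0)
  step 8: x1 ∨ ((x0 ∧ ¬x1) ∨ x0)

Answer: normal form = x1 ∨ ((x0 ∧ ¬x1) ∨ x0)  (in 8 steps)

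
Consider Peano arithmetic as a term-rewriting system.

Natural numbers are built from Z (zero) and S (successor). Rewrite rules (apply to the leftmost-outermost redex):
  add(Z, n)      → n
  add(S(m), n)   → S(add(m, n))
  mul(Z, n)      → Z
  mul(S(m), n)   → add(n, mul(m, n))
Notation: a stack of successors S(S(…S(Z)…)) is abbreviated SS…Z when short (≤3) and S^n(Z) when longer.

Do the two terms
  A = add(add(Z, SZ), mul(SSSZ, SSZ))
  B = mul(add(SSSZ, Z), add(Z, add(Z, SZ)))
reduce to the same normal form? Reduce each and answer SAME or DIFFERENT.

Answer: DIFFERENT — A ⇓ S^7(Z), B ⇓ SSSZ

Derivation:
Term A:
  start: add(add(Z, SZ), mul(SSSZ, SSZ))
  [1] add(SZ, mul(SSSZ, SSZ))
  [2] S(add(Z, mul(SSSZ, SSZ)))
  [3] S(mul(SSSZ, SSZ))
  [4] S(add(SSZ, mul(SSZ, SSZ)))
  [5] S(S(add(SZ, mul(SSZ, SSZ))))
  [6] S(S(S(add(Z, mul(SSZ, SSZ)))))
  [7] S(S(S(mul(SSZ, SSZ))))
  [8] S(S(S(add(SSZ, mul(SZ, SSZ)))))
  [9] S(S(S(S(add(SZ, mul(SZ, SSZ))))))
  [10] S(S(S(S(S(add(Z, mul(SZ, SSZ)))))))
  [11] S(S(S(S(S(mul(SZ, SSZ))))))
  [12] S(S(S(S(S(add(SSZ, mul(Z, SSZ)))))))
  [13] S(S(S(S(S(S(add(SZ, mul(Z, SSZ))))))))
  [14] S(S(S(S(S(S(S(add(Z, mul(Z, SSZ)))))))))
  [15] S(S(S(S(S(S(S(mul(Z, SSZ))))))))
  [16] S^7(Z)

Term B:
  start: mul(add(SSSZ, Z), add(Z, add(Z, SZ)))
  [1] mul(S(add(SSZ, Z)), add(Z, add(Z, SZ)))
  [2] add(add(Z, add(Z, SZ)), mul(add(SSZ, Z), add(Z, add(Z, SZ))))
  [3] add(add(Z, SZ), mul(add(SSZ, Z), add(Z, add(Z, SZ))))
  [4] add(SZ, mul(add(SSZ, Z), add(Z, add(Z, SZ))))
  [5] S(add(Z, mul(add(SSZ, Z), add(Z, add(Z, SZ)))))
  [6] S(mul(add(SSZ, Z), add(Z, add(Z, SZ))))
  [7] S(mul(S(add(SZ, Z)), add(Z, add(Z, SZ))))
  [8] S(add(add(Z, add(Z, SZ)), mul(add(SZ, Z), add(Z, add(Z, SZ)))))
  [9] S(add(add(Z, SZ), mul(add(SZ, Z), add(Z, add(Z, SZ)))))
  [10] S(add(SZ, mul(add(SZ, Z), add(Z, add(Z, SZ)))))
  [11] S(S(add(Z, mul(add(SZ, Z), add(Z, add(Z, SZ))))))
  [12] S(S(mul(add(SZ, Z), add(Z, add(Z, SZ)))))
  [13] S(S(mul(S(add(Z, Z)), add(Z, add(Z, SZ)))))
  [14] S(S(add(add(Z, add(Z, SZ)), mul(add(Z, Z), add(Z, add(Z, SZ))))))
  [15] S(S(add(add(Z, SZ), mul(add(Z, Z), add(Z, add(Z, SZ))))))
  [16] S(S(add(SZ, mul(add(Z, Z), add(Z, add(Z, SZ))))))
  [17] S(S(S(add(Z, mul(add(Z, Z), add(Z, add(Z, SZ)))))))
  [18] S(S(S(mul(add(Z, Z), add(Z, add(Z, SZ))))))
  [19] S(S(S(mul(Z, add(Z, add(Z, SZ))))))
  [20] SSSZ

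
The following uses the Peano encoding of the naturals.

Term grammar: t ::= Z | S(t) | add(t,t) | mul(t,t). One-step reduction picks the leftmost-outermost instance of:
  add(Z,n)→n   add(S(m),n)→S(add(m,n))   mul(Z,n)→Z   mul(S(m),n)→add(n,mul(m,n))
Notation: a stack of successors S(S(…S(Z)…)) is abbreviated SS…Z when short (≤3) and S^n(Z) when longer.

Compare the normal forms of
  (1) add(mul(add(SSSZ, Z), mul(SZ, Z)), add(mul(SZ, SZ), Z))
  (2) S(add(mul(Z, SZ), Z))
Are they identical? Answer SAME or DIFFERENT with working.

Answer: SAME — A ⇓ SZ, B ⇓ SZ

Derivation:
Term A:
  start: add(mul(add(SSSZ, Z), mul(SZ, Z)), add(mul(SZ, SZ), Z))
  step 1: add(mul(S(add(SSZ, Z)), mul(SZ, Z)), add(mul(SZ, SZ), Z))
  step 2: add(add(mul(SZ, Z), mul(add(SSZ, Z), mul(SZ, Z))), add(mul(SZ, SZ), Z))
  step 3: add(add(add(Z, mul(Z, Z)), mul(add(SSZ, Z), mul(SZ, Z))), add(mul(SZ, SZ), Z))
  step 4: add(add(mul(Z, Z), mul(add(SSZ, Z), mul(SZ, Z))), add(mul(SZ, SZ), Z))
  step 5: add(add(Z, mul(add(SSZ, Z), mul(SZ, Z))), add(mul(SZ, SZ), Z))
  step 6: add(mul(add(SSZ, Z), mul(SZ, Z)), add(mul(SZ, SZ), Z))
  step 7: add(mul(S(add(SZ, Z)), mul(SZ, Z)), add(mul(SZ, SZ), Z))
  step 8: add(add(mul(SZ, Z), mul(add(SZ, Z), mul(SZ, Z))), add(mul(SZ, SZ), Z))
  step 9: add(add(add(Z, mul(Z, Z)), mul(add(SZ, Z), mul(SZ, Z))), add(mul(SZ, SZ), Z))
  step 10: add(add(mul(Z, Z), mul(add(SZ, Z), mul(SZ, Z))), add(mul(SZ, SZ), Z))
  step 11: add(add(Z, mul(add(SZ, Z), mul(SZ, Z))), add(mul(SZ, SZ), Z))
  step 12: add(mul(add(SZ, Z), mul(SZ, Z)), add(mul(SZ, SZ), Z))
  step 13: add(mul(S(add(Z, Z)), mul(SZ, Z)), add(mul(SZ, SZ), Z))
  step 14: add(add(mul(SZ, Z), mul(add(Z, Z), mul(SZ, Z))), add(mul(SZ, SZ), Z))
  step 15: add(add(add(Z, mul(Z, Z)), mul(add(Z, Z), mul(SZ, Z))), add(mul(SZ, SZ), Z))
  step 16: add(add(mul(Z, Z), mul(add(Z, Z), mul(SZ, Z))), add(mul(SZ, SZ), Z))
  step 17: add(add(Z, mul(add(Z, Z), mul(SZ, Z))), add(mul(SZ, SZ), Z))
  step 18: add(mul(add(Z, Z), mul(SZ, Z)), add(mul(SZ, SZ), Z))
  step 19: add(mul(Z, mul(SZ, Z)), add(mul(SZ, SZ), Z))
  step 20: add(Z, add(mul(SZ, SZ), Z))
  step 21: add(mul(SZ, SZ), Z)
  step 22: add(add(SZ, mul(Z, SZ)), Z)
  step 23: add(S(add(Z, mul(Z, SZ))), Z)
  step 24: S(add(add(Z, mul(Z, SZ)), Z))
  step 25: S(add(mul(Z, SZ), Z))
  step 26: S(add(Z, Z))
  step 27: SZ

Term B:
  start: S(add(mul(Z, SZ), Z))
  step 1: S(add(Z, Z))
  step 2: SZ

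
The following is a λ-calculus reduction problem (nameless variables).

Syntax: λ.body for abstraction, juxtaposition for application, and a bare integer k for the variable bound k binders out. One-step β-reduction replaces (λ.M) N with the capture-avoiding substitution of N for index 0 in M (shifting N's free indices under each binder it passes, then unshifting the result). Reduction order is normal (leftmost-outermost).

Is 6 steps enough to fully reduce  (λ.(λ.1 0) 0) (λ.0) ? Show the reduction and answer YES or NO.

  start: (λ.(λ.1 0) 0) (λ.0)
  [1] (λ.(λ.0) 0) (λ.0)
  [2] (λ.0) (λ.0)
  [3] λ.0

Answer: YES — reaches normal form λ.0 in 3 ≤ 6 steps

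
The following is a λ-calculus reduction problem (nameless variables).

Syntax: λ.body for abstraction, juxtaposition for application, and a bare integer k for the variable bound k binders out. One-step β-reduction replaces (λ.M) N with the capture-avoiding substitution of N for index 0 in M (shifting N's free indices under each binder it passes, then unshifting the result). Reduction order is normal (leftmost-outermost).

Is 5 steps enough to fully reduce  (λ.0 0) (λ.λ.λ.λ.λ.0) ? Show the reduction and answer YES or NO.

  start: (λ.0 0) (λ.λ.λ.λ.λ.0)
  →1  (λ.λ.λ.λ.λ.0) (λ.λ.λ.λ.λ.0)
  →2  λ.λ.λ.λ.0

Answer: YES — reaches normal form λ.λ.λ.λ.0 in 2 ≤ 5 steps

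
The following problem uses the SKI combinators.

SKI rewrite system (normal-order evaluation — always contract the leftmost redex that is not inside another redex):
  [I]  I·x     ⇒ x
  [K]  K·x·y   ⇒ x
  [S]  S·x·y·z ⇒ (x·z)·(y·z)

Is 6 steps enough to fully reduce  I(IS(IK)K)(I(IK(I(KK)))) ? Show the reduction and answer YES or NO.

Answer: NO — after 6 steps the term is IK(I(KK)), not yet normal

Working:
  start: I(IS(IK)K)(I(IK(I(KK))))
  [1] IS(IK)K(I(IK(I(KK))))
  [2] S(IK)K(I(IK(I(KK))))
  [3] IK(I(IK(I(KK))))(K(I(IK(I(KK)))))
  [4] K(I(IK(I(KK))))(K(I(IK(I(KK)))))
  [5] I(IK(I(KK)))
  [6] IK(I(KK))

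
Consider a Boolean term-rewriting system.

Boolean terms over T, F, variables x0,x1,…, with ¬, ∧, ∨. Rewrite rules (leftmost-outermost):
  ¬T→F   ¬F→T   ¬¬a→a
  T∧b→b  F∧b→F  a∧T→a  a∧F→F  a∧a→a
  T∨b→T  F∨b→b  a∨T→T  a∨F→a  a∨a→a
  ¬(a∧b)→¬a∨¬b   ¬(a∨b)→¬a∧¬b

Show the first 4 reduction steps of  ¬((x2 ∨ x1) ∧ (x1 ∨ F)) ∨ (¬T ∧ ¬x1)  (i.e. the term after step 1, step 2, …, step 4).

Answer: after 4 steps: ((¬x2 ∧ ¬x1) ∨ (¬x1 ∧ T)) ∨ (¬T ∧ ¬x1)

Reduction:
  start: ¬((x2 ∨ x1) ∧ (x1 ∨ F)) ∨ (¬T ∧ ¬x1)
  →1  (¬(x2 ∨ x1) ∨ ¬(x1 ∨ F)) ∨ (¬T ∧ ¬x1)
  →2  ((¬x2 ∧ ¬x1) ∨ ¬(x1 ∨ F)) ∨ (¬T ∧ ¬x1)
  →3  ((¬x2 ∧ ¬x1) ∨ (¬x1 ∧ ¬F)) ∨ (¬T ∧ ¬x1)
  →4  ((¬x2 ∧ ¬x1) ∨ (¬x1 ∧ T)) ∨ (¬T ∧ ¬x1)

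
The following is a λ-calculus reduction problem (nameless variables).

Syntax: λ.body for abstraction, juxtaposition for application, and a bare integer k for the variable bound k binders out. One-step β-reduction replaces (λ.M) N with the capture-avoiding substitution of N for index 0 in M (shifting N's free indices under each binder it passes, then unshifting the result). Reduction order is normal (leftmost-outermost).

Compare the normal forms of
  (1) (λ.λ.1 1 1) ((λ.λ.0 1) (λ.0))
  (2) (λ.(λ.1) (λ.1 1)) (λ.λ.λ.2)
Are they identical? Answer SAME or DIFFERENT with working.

Answer: DIFFERENT — A ⇓ λ.λ.0 (λ.0), B ⇓ λ.λ.λ.2

Working:
Term A:
  start: (λ.λ.1 1 1) ((λ.λ.0 1) (λ.0))
  →1  λ.(λ.λ.0 1) (λ.0) ((λ.λ.0 1) (λ.0)) ((λ.λ.0 1) (λ.0))
  →2  λ.(λ.0 (λ.0)) ((λ.λ.0 1) (λ.0)) ((λ.λ.0 1) (λ.0))
  →3  λ.(λ.λ.0 1) (λ.0) (λ.0) ((λ.λ.0 1) (λ.0))
  →4  λ.(λ.0 (λ.0)) (λ.0) ((λ.λ.0 1) (λ.0))
  →5  λ.(λ.0) (λ.0) ((λ.λ.0 1) (λ.0))
  →6  λ.(λ.0) ((λ.λ.0 1) (λ.0))
  →7  λ.(λ.λ.0 1) (λ.0)
  →8  λ.λ.0 (λ.0)

Term B:
  start: (λ.(λ.1) (λ.1 1)) (λ.λ.λ.2)
  →1  (λ.λ.λ.λ.2) (λ.(λ.λ.λ.2) (λ.λ.λ.2))
  →2  λ.λ.λ.2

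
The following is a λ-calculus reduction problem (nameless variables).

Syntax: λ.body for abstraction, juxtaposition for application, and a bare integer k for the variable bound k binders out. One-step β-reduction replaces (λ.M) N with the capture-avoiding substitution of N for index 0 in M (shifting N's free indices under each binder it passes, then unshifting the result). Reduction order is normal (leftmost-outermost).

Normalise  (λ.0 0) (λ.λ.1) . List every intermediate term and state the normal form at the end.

Answer: normal form = λ.λ.λ.1  (in 2 steps)

Working:
  start: (λ.0 0) (λ.λ.1)
  step 1: (λ.λ.1) (λ.λ.1)
  step 2: λ.λ.λ.1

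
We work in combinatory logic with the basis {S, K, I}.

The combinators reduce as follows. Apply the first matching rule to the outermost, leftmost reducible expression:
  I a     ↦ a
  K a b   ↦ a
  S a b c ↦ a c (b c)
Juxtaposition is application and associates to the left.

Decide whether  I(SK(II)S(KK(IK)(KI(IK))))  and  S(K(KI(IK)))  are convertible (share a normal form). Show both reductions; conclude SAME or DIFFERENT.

Term A:
  start: I(SK(II)S(KK(IK)(KI(IK))))
  [1] SK(II)S(KK(IK)(KI(IK)))
  [2] KS(IIS)(KK(IK)(KI(IK)))
  [3] S(KK(IK)(KI(IK)))
  [4] S(K(KI(IK)))
  [5] S(KI)

Term B:
  start: S(K(KI(IK)))
  [1] S(KI)

Answer: SAME — A ⇓ S(KI), B ⇓ S(KI)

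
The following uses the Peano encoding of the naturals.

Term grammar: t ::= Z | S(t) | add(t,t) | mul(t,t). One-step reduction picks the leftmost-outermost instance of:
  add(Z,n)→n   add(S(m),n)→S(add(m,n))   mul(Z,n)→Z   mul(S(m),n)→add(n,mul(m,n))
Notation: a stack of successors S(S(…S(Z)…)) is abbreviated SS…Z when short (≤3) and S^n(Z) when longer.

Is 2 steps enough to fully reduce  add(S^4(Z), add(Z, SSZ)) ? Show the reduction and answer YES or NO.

Answer: NO — after 2 steps the term is S(S(add(SSZ, add(Z, SSZ)))), not yet normal

Derivation:
  start: add(S^4(Z), add(Z, SSZ))
  [1] S(add(SSSZ, add(Z, SSZ)))
  [2] S(S(add(SSZ, add(Z, SSZ))))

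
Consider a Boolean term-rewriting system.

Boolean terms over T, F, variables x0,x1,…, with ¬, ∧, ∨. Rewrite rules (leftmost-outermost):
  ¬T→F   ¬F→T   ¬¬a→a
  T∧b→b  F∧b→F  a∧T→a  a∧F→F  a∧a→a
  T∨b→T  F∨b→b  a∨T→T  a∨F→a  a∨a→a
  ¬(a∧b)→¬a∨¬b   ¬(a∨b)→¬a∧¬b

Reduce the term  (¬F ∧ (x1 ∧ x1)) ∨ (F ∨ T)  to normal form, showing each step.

  start: (¬F ∧ (x1 ∧ x1)) ∨ (F ∨ T)
  step 1: (T ∧ (x1 ∧ x1)) ∨ (F ∨ T)
  step 2: (x1 ∧ x1) ∨ (F ∨ T)
  step 3: x1 ∨ (F ∨ T)
  step 4: x1 ∨ T
  step 5: T

Answer: normal form = T  (in 5 steps)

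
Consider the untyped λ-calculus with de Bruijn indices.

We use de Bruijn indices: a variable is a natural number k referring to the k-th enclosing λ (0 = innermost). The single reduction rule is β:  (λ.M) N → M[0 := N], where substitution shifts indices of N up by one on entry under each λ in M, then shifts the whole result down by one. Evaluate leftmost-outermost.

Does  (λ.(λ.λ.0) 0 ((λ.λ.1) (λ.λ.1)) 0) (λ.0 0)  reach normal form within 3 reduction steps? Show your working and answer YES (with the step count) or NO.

Answer: NO — after 3 steps the term is (λ.λ.1) (λ.λ.1) (λ.0 0), not yet normal

Derivation:
  start: (λ.(λ.λ.0) 0 ((λ.λ.1) (λ.λ.1)) 0) (λ.0 0)
  [1] (λ.λ.0) (λ.0 0) ((λ.λ.1) (λ.λ.1)) (λ.0 0)
  [2] (λ.0) ((λ.λ.1) (λ.λ.1)) (λ.0 0)
  [3] (λ.λ.1) (λ.λ.1) (λ.0 0)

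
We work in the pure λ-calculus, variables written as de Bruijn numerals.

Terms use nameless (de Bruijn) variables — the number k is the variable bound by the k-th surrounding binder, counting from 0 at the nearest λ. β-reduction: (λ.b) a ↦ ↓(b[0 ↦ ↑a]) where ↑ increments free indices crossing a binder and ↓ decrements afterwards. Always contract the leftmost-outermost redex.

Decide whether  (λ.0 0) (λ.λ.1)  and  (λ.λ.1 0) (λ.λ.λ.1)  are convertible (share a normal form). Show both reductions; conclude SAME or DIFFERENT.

Answer: SAME — A ⇓ λ.λ.λ.1, B ⇓ λ.λ.λ.1

Reduction:
Term A:
  start: (λ.0 0) (λ.λ.1)
  step 1: (λ.λ.1) (λ.λ.1)
  step 2: λ.λ.λ.1

Term B:
  start: (λ.λ.1 0) (λ.λ.λ.1)
  step 1: λ.(λ.λ.λ.1) 0
  step 2: λ.λ.λ.1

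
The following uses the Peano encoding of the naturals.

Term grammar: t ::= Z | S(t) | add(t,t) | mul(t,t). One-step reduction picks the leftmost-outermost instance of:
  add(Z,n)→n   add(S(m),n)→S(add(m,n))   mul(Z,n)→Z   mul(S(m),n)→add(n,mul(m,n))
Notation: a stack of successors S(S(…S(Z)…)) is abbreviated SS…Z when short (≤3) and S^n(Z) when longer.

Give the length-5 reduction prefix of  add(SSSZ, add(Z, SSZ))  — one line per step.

Answer: after 5 steps: S^5(Z)

Derivation:
  start: add(SSSZ, add(Z, SSZ))
  →1  S(add(SSZ, add(Z, SSZ)))
  →2  S(S(add(SZ, add(Z, SSZ))))
  →3  S(S(S(add(Z, add(Z, SSZ)))))
  →4  S(S(S(add(Z, SSZ))))
  →5  S^5(Z)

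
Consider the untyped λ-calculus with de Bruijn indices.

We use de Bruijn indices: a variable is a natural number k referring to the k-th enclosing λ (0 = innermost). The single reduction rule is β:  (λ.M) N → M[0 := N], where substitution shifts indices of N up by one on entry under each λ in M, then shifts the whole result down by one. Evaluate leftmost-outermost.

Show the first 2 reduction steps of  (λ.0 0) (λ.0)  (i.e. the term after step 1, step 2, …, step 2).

Answer: after 2 steps: λ.0

Working:
  start: (λ.0 0) (λ.0)
  step 1: (λ.0) (λ.0)
  step 2: λ.0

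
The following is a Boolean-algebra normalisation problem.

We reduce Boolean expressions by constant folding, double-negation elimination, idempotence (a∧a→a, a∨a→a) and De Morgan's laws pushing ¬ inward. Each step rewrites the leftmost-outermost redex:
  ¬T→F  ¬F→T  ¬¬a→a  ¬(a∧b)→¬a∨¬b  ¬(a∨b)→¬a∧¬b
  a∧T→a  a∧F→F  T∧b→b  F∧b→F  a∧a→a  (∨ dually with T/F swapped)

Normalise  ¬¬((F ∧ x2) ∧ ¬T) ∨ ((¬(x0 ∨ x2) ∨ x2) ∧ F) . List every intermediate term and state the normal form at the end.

  start: ¬¬((F ∧ x2) ∧ ¬T) ∨ ((¬(x0 ∨ x2) ∨ x2) ∧ F)
  →1  ((F ∧ x2) ∧ ¬T) ∨ ((¬(x0 ∨ x2) ∨ x2) ∧ F)
  →2  (F ∧ ¬T) ∨ ((¬(x0 ∨ x2) ∨ x2) ∧ F)
  →3  F ∨ ((¬(x0 ∨ x2) ∨ x2) ∧ F)
  →4  (¬(x0 ∨ x2) ∨ x2) ∧ F
  →5  F

Answer: normal form = F  (in 5 steps)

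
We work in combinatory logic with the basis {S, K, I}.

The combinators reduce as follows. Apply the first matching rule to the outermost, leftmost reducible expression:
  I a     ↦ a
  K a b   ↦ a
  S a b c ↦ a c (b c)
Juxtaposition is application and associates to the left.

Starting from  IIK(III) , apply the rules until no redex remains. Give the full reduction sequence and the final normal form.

Answer: normal form = KI  (in 4 steps)

Derivation:
  start: IIK(III)
  step 1: IK(III)
  step 2: K(III)
  step 3: K(II)
  step 4: KI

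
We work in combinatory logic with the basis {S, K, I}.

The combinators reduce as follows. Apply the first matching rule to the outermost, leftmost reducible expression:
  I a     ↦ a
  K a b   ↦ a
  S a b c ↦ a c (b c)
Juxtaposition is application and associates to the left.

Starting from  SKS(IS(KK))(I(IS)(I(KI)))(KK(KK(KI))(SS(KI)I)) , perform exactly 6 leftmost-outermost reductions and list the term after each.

  start: SKS(IS(KK))(I(IS)(I(KI)))(KK(KK(KI))(SS(KI)I))
  [1] K(IS(KK))(S(IS(KK)))(I(IS)(I(KI)))(KK(KK(KI))(SS(KI)I))
  [2] IS(KK)(I(IS)(I(KI)))(KK(KK(KI))(SS(KI)I))
  [3] S(KK)(I(IS)(I(KI)))(KK(KK(KI))(SS(KI)I))
  [4] KK(KK(KK(KI))(SS(KI)I))(I(IS)(I(KI))(KK(KK(KI))(SS(KI)I)))
  [5] K(I(IS)(I(KI))(KK(KK(KI))(SS(KI)I)))
  [6] K(IS(I(KI))(KK(KK(KI))(SS(KI)I)))

Answer: after 6 steps: K(IS(I(KI))(KK(KK(KI))(SS(KI)I)))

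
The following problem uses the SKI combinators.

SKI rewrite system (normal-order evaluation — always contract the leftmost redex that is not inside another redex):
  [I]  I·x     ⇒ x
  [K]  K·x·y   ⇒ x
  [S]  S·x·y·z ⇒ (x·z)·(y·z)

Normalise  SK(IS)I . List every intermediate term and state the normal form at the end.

  start: SK(IS)I
  [1] KI(ISI)
  [2] I

Answer: normal form = I  (in 2 steps)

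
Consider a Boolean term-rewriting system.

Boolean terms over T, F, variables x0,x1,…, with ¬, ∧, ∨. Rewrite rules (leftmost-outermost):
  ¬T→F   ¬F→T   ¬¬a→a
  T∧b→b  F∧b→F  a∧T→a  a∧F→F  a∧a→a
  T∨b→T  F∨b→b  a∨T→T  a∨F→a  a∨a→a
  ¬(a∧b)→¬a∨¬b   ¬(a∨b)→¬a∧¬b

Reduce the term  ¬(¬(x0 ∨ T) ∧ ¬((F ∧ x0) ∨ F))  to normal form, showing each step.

Answer: normal form = T  (in 4 steps)

Reduction:
  start: ¬(¬(x0 ∨ T) ∧ ¬((F ∧ x0) ∨ F))
  step 1: ¬¬(x0 ∨ T) ∨ ¬¬((F ∧ x0) ∨ F)
  step 2: (x0 ∨ T) ∨ ¬¬((F ∧ x0) ∨ F)
  step 3: T ∨ ¬¬((F ∧ x0) ∨ F)
  step 4: T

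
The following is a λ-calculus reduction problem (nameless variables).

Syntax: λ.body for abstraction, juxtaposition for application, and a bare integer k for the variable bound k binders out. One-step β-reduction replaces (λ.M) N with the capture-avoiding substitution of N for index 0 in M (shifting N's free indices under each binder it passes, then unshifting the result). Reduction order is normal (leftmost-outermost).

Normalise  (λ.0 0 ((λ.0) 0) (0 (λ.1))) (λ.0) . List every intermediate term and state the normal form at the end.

  start: (λ.0 0 ((λ.0) 0) (0 (λ.1))) (λ.0)
  →1  (λ.0) (λ.0) ((λ.0) (λ.0)) ((λ.0) (λ.λ.0))
  →2  (λ.0) ((λ.0) (λ.0)) ((λ.0) (λ.λ.0))
  →3  (λ.0) (λ.0) ((λ.0) (λ.λ.0))
  →4  (λ.0) ((λ.0) (λ.λ.0))
  →5  (λ.0) (λ.λ.0)
  →6  λ.λ.0

Answer: normal form = λ.λ.0  (in 6 steps)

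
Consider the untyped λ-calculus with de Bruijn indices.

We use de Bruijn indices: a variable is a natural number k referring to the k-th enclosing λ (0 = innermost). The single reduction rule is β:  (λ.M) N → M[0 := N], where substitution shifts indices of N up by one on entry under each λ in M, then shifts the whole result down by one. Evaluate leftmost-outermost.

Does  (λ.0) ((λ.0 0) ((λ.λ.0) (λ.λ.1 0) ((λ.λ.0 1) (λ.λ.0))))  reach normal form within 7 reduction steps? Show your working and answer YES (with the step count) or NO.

Answer: NO — after 7 steps the term is (λ.0) ((λ.λ.0 1) (λ.λ.0)) (λ.λ.0), not yet normal

Working:
  start: (λ.0) ((λ.0 0) ((λ.λ.0) (λ.λ.1 0) ((λ.λ.0 1) (λ.λ.0))))
  [1] (λ.0 0) ((λ.λ.0) (λ.λ.1 0) ((λ.λ.0 1) (λ.λ.0)))
  [2] (λ.λ.0) (λ.λ.1 0) ((λ.λ.0 1) (λ.λ.0)) ((λ.λ.0) (λ.λ.1 0) ((λ.λ.0 1) (λ.λ.0)))
  [3] (λ.0) ((λ.λ.0 1) (λ.λ.0)) ((λ.λ.0) (λ.λ.1 0) ((λ.λ.0 1) (λ.λ.0)))
  [4] (λ.λ.0 1) (λ.λ.0) ((λ.λ.0) (λ.λ.1 0) ((λ.λ.0 1) (λ.λ.0)))
  [5] (λ.0 (λ.λ.0)) ((λ.λ.0) (λ.λ.1 0) ((λ.λ.0 1) (λ.λ.0)))
  [6] (λ.λ.0) (λ.λ.1 0) ((λ.λ.0 1) (λ.λ.0)) (λ.λ.0)
  [7] (λ.0) ((λ.λ.0 1) (λ.λ.0)) (λ.λ.0)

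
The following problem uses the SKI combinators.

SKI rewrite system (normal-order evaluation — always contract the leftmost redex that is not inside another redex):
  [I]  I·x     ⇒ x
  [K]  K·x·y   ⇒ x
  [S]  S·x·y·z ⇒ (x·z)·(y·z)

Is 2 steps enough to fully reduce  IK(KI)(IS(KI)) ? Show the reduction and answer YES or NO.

Answer: YES — reaches normal form KI in 2 ≤ 2 steps

Reduction:
  start: IK(KI)(IS(KI))
  →1  K(KI)(IS(KI))
  →2  KI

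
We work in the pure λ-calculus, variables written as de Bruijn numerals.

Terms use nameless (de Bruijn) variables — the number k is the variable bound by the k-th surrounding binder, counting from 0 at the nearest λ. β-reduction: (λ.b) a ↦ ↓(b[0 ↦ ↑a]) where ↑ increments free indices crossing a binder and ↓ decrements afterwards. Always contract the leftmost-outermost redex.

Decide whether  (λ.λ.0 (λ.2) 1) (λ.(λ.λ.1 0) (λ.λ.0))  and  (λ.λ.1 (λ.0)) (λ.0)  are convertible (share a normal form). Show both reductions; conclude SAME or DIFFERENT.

Term A:
  start: (λ.λ.0 (λ.2) 1) (λ.(λ.λ.1 0) (λ.λ.0))
  step 1: λ.0 (λ.λ.(λ.λ.1 0) (λ.λ.0)) (λ.(λ.λ.1 0) (λ.λ.0))
  step 2: λ.0 (λ.λ.λ.(λ.λ.0) 0) (λ.(λ.λ.1 0) (λ.λ.0))
  step 3: λ.0 (λ.λ.λ.λ.0) (λ.(λ.λ.1 0) (λ.λ.0))
  step 4: λ.0 (λ.λ.λ.λ.0) (λ.λ.(λ.λ.0) 0)
  step 5: λ.0 (λ.λ.λ.λ.0) (λ.λ.λ.0)

Term B:
  start: (λ.λ.1 (λ.0)) (λ.0)
  step 1: λ.(λ.0) (λ.0)
  step 2: λ.λ.0

Answer: DIFFERENT — A ⇓ λ.0 (λ.λ.λ.λ.0) (λ.λ.λ.0), B ⇓ λ.λ.0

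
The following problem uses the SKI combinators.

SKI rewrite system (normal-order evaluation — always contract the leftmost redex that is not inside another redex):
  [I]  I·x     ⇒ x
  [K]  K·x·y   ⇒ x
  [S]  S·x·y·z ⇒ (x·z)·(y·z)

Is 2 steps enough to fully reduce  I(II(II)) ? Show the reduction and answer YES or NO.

  start: I(II(II))
  step 1: II(II)
  step 2: I(II)

Answer: NO — after 2 steps the term is I(II), not yet normal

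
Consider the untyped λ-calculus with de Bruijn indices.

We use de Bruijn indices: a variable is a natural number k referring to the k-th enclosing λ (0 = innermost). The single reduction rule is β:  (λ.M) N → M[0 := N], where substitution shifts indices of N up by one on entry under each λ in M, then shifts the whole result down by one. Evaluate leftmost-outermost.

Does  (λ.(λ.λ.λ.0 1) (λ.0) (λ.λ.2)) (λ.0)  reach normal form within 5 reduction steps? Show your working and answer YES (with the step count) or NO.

  start: (λ.(λ.λ.λ.0 1) (λ.0) (λ.λ.2)) (λ.0)
  step 1: (λ.λ.λ.0 1) (λ.0) (λ.λ.λ.0)
  step 2: (λ.λ.0 1) (λ.λ.λ.0)
  step 3: λ.0 (λ.λ.λ.0)

Answer: YES — reaches normal form λ.0 (λ.λ.λ.0) in 3 ≤ 5 steps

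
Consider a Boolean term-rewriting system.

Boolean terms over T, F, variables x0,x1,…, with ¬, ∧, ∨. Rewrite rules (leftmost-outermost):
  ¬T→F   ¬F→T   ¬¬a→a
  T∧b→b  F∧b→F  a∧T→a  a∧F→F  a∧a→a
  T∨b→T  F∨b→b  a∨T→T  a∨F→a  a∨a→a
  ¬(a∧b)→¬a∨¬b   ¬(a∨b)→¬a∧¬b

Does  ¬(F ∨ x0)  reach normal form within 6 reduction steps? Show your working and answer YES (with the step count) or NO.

  start: ¬(F ∨ x0)
  step 1: ¬F ∧ ¬x0
  step 2: T ∧ ¬x0
  step 3: ¬x0

Answer: YES — reaches normal form ¬x0 in 3 ≤ 6 steps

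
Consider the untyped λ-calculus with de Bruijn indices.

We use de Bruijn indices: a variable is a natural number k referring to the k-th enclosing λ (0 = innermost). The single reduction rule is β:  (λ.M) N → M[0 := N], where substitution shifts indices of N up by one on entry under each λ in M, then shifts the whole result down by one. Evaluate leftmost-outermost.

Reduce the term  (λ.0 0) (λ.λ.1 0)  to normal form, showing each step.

Answer: normal form = λ.λ.1 0  (in 3 steps)

Working:
  start: (λ.0 0) (λ.λ.1 0)
  [1] (λ.λ.1 0) (λ.λ.1 0)
  [2] λ.(λ.λ.1 0) 0
  [3] λ.λ.1 0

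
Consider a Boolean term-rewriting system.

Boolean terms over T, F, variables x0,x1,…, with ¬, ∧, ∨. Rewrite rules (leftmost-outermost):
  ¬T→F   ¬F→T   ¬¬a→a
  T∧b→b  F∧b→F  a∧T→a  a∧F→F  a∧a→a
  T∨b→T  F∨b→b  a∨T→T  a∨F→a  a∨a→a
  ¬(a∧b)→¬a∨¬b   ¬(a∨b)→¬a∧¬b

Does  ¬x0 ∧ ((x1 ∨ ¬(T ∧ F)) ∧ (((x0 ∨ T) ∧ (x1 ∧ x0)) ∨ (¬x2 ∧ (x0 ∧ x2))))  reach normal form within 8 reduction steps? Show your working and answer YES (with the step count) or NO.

  start: ¬x0 ∧ ((x1 ∨ ¬(T ∧ F)) ∧ (((x0 ∨ T) ∧ (x1 ∧ x0)) ∨ (¬x2 ∧ (x0 ∧ x2))))
  step 1: ¬x0 ∧ ((x1 ∨ (¬T ∨ ¬F)) ∧ (((x0 ∨ T) ∧ (x1 ∧ x0)) ∨ (¬x2 ∧ (x0 ∧ x2))))
  step 2: ¬x0 ∧ ((x1 ∨ (F ∨ ¬F)) ∧ (((x0 ∨ T) ∧ (x1 ∧ x0)) ∨ (¬x2 ∧ (x0 ∧ x2))))
  step 3: ¬x0 ∧ ((x1 ∨ ¬F) ∧ (((x0 ∨ T) ∧ (x1 ∧ x0)) ∨ (¬x2 ∧ (x0 ∧ x2))))
  step 4: ¬x0 ∧ ((x1 ∨ T) ∧ (((x0 ∨ T) ∧ (x1 ∧ x0)) ∨ (¬x2 ∧ (x0 ∧ x2))))
  step 5: ¬x0 ∧ (T ∧ (((x0 ∨ T) ∧ (x1 ∧ x0)) ∨ (¬x2 ∧ (x0 ∧ x2))))
  step 6: ¬x0 ∧ (((x0 ∨ T) ∧ (x1 ∧ x0)) ∨ (¬x2 ∧ (x0 ∧ x2)))
  step 7: ¬x0 ∧ ((T ∧ (x1 ∧ x0)) ∨ (¬x2 ∧ (x0 ∧ x2)))
  step 8: ¬x0 ∧ ((x1 ∧ x0) ∨ (¬x2 ∧ (x0 ∧ x2)))

Answer: YES — reaches normal form ¬x0 ∧ ((x1 ∧ x0) ∨ (¬x2 ∧ (x0 ∧ x2))) in 8 ≤ 8 steps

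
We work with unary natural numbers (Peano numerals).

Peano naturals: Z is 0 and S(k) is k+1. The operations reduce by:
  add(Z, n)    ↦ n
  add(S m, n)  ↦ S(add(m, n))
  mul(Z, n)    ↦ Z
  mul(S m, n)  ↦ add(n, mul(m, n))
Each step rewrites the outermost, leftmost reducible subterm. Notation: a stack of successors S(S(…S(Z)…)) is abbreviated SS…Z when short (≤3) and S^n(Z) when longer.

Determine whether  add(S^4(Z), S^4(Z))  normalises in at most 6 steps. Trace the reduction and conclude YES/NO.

Answer: YES — reaches normal form S^8(Z) in 5 ≤ 6 steps

Reduction:
  start: add(S^4(Z), S^4(Z))
  step 1: S(add(SSSZ, S^4(Z)))
  step 2: S(S(add(SSZ, S^4(Z))))
  step 3: S(S(S(add(SZ, S^4(Z)))))
  step 4: S(S(S(S(add(Z, S^4(Z))))))
  step 5: S^8(Z)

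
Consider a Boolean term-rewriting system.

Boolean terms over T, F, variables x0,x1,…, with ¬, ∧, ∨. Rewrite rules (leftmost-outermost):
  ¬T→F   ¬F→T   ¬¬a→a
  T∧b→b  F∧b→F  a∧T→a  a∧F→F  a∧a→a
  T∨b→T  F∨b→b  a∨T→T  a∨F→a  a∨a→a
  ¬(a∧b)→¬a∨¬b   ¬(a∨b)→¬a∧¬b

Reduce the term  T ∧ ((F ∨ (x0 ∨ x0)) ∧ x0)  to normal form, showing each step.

Answer: normal form = x0  (in 4 steps)

Reduction:
  start: T ∧ ((F ∨ (x0 ∨ x0)) ∧ x0)
  →1  (F ∨ (x0 ∨ x0)) ∧ x0
  →2  (x0 ∨ x0) ∧ x0
  →3  x0 ∧ x0
  →4  x0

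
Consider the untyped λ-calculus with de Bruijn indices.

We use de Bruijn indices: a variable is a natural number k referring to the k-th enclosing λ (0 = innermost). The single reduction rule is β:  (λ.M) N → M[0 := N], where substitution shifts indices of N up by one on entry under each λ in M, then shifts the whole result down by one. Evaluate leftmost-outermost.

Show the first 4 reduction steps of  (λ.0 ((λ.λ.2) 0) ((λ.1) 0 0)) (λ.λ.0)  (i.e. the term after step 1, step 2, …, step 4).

  start: (λ.0 ((λ.λ.2) 0) ((λ.1) 0 0)) (λ.λ.0)
  [1] (λ.λ.0) ((λ.λ.λ.λ.0) (λ.λ.0)) ((λ.λ.λ.0) (λ.λ.0) (λ.λ.0))
  [2] (λ.0) ((λ.λ.λ.0) (λ.λ.0) (λ.λ.0))
  [3] (λ.λ.λ.0) (λ.λ.0) (λ.λ.0)
  [4] (λ.λ.0) (λ.λ.0)

Answer: after 4 steps: (λ.λ.0) (λ.λ.0)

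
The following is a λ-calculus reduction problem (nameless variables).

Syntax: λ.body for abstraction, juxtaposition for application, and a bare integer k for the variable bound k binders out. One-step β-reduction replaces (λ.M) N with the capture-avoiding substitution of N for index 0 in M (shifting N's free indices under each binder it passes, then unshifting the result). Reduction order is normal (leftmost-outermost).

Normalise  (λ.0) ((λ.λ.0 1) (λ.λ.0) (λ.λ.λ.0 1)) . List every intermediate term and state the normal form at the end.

  start: (λ.0) ((λ.λ.0 1) (λ.λ.0) (λ.λ.λ.0 1))
  →1  (λ.λ.0 1) (λ.λ.0) (λ.λ.λ.0 1)
  →2  (λ.0 (λ.λ.0)) (λ.λ.λ.0 1)
  →3  (λ.λ.λ.0 1) (λ.λ.0)
  →4  λ.λ.0 1

Answer: normal form = λ.λ.0 1  (in 4 steps)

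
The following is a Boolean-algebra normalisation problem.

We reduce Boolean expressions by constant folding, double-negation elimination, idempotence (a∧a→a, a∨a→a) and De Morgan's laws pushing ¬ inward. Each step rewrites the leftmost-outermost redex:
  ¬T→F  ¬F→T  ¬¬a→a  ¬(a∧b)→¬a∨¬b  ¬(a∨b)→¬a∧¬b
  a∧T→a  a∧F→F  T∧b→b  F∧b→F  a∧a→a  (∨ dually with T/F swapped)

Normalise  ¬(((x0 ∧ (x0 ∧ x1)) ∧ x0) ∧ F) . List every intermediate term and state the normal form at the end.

Answer: normal form = T  (in 6 steps)

Derivation:
  start: ¬(((x0 ∧ (x0 ∧ x1)) ∧ x0) ∧ F)
  →1  ¬((x0 ∧ (x0 ∧ x1)) ∧ x0) ∨ ¬F
  →2  (¬(x0 ∧ (x0 ∧ x1)) ∨ ¬x0) ∨ ¬F
  →3  ((¬x0 ∨ ¬(x0 ∧ x1)) ∨ ¬x0) ∨ ¬F
  →4  ((¬x0 ∨ (¬x0 ∨ ¬x1)) ∨ ¬x0) ∨ ¬F
  →5  ((¬x0 ∨ (¬x0 ∨ ¬x1)) ∨ ¬x0) ∨ T
  →6  T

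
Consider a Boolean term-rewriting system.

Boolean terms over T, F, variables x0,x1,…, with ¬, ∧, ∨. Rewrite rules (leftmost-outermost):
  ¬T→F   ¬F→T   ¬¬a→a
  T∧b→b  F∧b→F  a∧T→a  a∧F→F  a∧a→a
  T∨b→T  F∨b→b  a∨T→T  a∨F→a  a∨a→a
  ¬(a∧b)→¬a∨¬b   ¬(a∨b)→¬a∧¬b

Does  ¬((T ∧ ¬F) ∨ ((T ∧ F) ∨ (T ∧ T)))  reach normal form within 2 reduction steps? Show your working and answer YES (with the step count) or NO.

  start: ¬((T ∧ ¬F) ∨ ((T ∧ F) ∨ (T ∧ T)))
  step 1: ¬(T ∧ ¬F) ∧ ¬((T ∧ F) ∨ (T ∧ T))
  step 2: (¬T ∨ ¬¬F) ∧ ¬((T ∧ F) ∨ (T ∧ T))

Answer: NO — after 2 steps the term is (¬T ∨ ¬¬F) ∧ ¬((T ∧ F) ∨ (T ∧ T)), not yet normal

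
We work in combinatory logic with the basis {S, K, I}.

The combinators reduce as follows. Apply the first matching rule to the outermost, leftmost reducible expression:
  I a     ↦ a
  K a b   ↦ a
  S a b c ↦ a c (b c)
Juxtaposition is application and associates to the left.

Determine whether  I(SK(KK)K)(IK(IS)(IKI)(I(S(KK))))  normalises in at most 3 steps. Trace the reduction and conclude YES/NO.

Answer: NO — after 3 steps the term is K(IK(IS)(IKI)(I(S(KK)))), not yet normal

Working:
  start: I(SK(KK)K)(IK(IS)(IKI)(I(S(KK))))
  →1  SK(KK)K(IK(IS)(IKI)(I(S(KK))))
  →2  KK(KKK)(IK(IS)(IKI)(I(S(KK))))
  →3  K(IK(IS)(IKI)(I(S(KK))))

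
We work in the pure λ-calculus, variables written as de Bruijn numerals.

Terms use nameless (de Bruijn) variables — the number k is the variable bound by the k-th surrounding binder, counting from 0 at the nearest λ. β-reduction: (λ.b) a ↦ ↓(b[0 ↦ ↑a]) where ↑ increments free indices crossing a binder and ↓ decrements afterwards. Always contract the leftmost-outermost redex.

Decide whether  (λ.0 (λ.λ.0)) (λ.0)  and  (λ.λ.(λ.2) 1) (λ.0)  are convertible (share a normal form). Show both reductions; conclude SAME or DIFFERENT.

Term A:
  start: (λ.0 (λ.λ.0)) (λ.0)
  step 1: (λ.0) (λ.λ.0)
  step 2: λ.λ.0

Term B:
  start: (λ.λ.(λ.2) 1) (λ.0)
  step 1: λ.(λ.λ.0) (λ.0)
  step 2: λ.λ.0

Answer: SAME — A ⇓ λ.λ.0, B ⇓ λ.λ.0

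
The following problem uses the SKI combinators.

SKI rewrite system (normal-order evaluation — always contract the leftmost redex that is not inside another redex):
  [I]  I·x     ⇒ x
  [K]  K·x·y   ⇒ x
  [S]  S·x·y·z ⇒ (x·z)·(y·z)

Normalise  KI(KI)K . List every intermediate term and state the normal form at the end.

Answer: normal form = K  (in 2 steps)

Working:
  start: KI(KI)K
  step 1: IK
  step 2: K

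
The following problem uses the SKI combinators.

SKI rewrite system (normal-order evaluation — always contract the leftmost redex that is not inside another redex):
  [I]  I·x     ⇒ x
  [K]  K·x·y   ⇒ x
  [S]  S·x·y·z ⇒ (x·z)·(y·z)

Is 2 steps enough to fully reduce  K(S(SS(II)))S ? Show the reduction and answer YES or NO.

  start: K(S(SS(II)))S
  [1] S(SS(II))
  [2] S(SSI)

Answer: YES — reaches normal form S(SSI) in 2 ≤ 2 steps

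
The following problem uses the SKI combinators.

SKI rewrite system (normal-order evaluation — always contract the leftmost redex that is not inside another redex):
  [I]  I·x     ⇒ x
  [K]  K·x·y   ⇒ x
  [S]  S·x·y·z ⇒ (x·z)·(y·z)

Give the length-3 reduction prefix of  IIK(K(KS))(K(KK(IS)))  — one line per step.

  start: IIK(K(KS))(K(KK(IS)))
  [1] IK(K(KS))(K(KK(IS)))
  [2] K(K(KS))(K(KK(IS)))
  [3] K(KS)

Answer: after 3 steps: K(KS)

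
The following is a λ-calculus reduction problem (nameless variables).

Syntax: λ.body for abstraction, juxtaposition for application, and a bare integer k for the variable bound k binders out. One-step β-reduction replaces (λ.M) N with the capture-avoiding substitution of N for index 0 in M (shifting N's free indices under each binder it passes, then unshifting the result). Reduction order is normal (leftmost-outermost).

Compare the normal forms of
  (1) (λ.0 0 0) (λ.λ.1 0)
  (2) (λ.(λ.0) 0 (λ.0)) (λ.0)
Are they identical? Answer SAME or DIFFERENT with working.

Term A:
  start: (λ.0 0 0) (λ.λ.1 0)
  [1] (λ.λ.1 0) (λ.λ.1 0) (λ.λ.1 0)
  [2] (λ.(λ.λ.1 0) 0) (λ.λ.1 0)
  [3] (λ.λ.1 0) (λ.λ.1 0)
  [4] λ.(λ.λ.1 0) 0
  [5] λ.λ.1 0

Term B:
  start: (λ.(λ.0) 0 (λ.0)) (λ.0)
  [1] (λ.0) (λ.0) (λ.0)
  [2] (λ.0) (λ.0)
  [3] λ.0

Answer: DIFFERENT — A ⇓ λ.λ.1 0, B ⇓ λ.0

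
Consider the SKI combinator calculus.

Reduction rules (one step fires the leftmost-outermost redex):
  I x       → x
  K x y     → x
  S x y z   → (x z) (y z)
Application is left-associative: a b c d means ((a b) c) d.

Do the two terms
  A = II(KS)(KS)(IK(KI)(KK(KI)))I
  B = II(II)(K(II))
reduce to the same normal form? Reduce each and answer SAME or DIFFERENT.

Term A:
  start: II(KS)(KS)(IK(KI)(KK(KI)))I
  step 1: I(KS)(KS)(IK(KI)(KK(KI)))I
  step 2: KS(KS)(IK(KI)(KK(KI)))I
  step 3: S(IK(KI)(KK(KI)))I
  step 4: S(K(KI)(KK(KI)))I
  step 5: S(KI)I

Term B:
  start: II(II)(K(II))
  step 1: I(II)(K(II))
  step 2: II(K(II))
  step 3: I(K(II))
  step 4: K(II)
  step 5: KI

Answer: DIFFERENT — A ⇓ S(KI)I, B ⇓ KI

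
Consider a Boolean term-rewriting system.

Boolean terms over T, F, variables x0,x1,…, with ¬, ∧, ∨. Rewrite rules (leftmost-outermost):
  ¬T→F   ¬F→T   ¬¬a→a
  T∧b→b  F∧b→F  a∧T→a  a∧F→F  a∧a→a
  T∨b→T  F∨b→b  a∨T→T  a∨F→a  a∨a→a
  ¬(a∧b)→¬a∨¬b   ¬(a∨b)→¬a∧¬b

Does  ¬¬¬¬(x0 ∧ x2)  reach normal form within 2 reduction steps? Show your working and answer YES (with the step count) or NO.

  start: ¬¬¬¬(x0 ∧ x2)
  →1  ¬¬(x0 ∧ x2)
  →2  x0 ∧ x2

Answer: YES — reaches normal form x0 ∧ x2 in 2 ≤ 2 steps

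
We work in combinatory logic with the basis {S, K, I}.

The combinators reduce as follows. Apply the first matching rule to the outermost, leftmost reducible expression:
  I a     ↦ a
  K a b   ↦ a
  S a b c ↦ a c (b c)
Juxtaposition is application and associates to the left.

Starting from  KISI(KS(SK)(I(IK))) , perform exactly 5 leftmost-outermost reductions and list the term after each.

Answer: after 5 steps: S(IK)

Working:
  start: KISI(KS(SK)(I(IK)))
  →1  II(KS(SK)(I(IK)))
  →2  I(KS(SK)(I(IK)))
  →3  KS(SK)(I(IK))
  →4  S(I(IK))
  →5  S(IK)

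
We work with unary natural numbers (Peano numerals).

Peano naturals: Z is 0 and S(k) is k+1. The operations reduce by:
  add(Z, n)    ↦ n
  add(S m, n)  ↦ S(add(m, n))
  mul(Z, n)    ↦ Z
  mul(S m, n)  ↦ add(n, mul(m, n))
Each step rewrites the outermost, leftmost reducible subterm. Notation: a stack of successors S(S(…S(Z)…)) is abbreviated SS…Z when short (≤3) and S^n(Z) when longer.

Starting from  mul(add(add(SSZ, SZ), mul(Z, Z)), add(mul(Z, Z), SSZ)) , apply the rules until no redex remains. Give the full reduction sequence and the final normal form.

  start: mul(add(add(SSZ, SZ), mul(Z, Z)), add(mul(Z, Z), SSZ))
  step 1: mul(add(S(add(SZ, SZ)), mul(Z, Z)), add(mul(Z, Z), SSZ))
  step 2: mul(S(add(add(SZ, SZ), mul(Z, Z))), add(mul(Z, Z), SSZ))
  step 3: add(add(mul(Z, Z), SSZ), mul(add(add(SZ, SZ), mul(Z, Z)), add(mul(Z, Z), SSZ)))
  step 4: add(add(Z, SSZ), mul(add(add(SZ, SZ), mul(Z, Z)), add(mul(Z, Z), SSZ)))
  step 5: add(SSZ, mul(add(add(SZ, SZ), mul(Z, Z)), add(mul(Z, Z), SSZ)))
  step 6: S(add(SZ, mul(add(add(SZ, SZ), mul(Z, Z)), add(mul(Z, Z), SSZ))))
  step 7: S(S(add(Z, mul(add(add(SZ, SZ), mul(Z, Z)), add(mul(Z, Z), SSZ)))))
  step 8: S(S(mul(add(add(SZ, SZ), mul(Z, Z)), add(mul(Z, Z), SSZ))))
  step 9: S(S(mul(add(S(add(Z, SZ)), mul(Z, Z)), add(mul(Z, Z), SSZ))))
  step 10: S(S(mul(S(add(add(Z, SZ), mul(Z, Z))), add(mul(Z, Z), SSZ))))
  step 11: S(S(add(add(mul(Z, Z), SSZ), mul(add(add(Z, SZ), mul(Z, Z)), add(mul(Z, Z), SSZ)))))
  step 12: S(S(add(add(Z, SSZ), mul(add(add(Z, SZ), mul(Z, Z)), add(mul(Z, Z), SSZ)))))
  step 13: S(S(add(SSZ, mul(add(add(Z, SZ), mul(Z, Z)), add(mul(Z, Z), SSZ)))))
  step 14: S(S(S(add(SZ, mul(add(add(Z, SZ), mul(Z, Z)), add(mul(Z, Z), SSZ))))))
  step 15: S(S(S(S(add(Z, mul(add(add(Z, SZ), mul(Z, Z)), add(mul(Z, Z), SSZ)))))))
  step 16: S(S(S(S(mul(add(add(Z, SZ), mul(Z, Z)), add(mul(Z, Z), SSZ))))))
  step 17: S(S(S(S(mul(add(SZ, mul(Z, Z)), add(mul(Z, Z), SSZ))))))
  step 18: S(S(S(S(mul(S(add(Z, mul(Z, Z))), add(mul(Z, Z), SSZ))))))
  step 19: S(S(S(S(add(add(mul(Z, Z), SSZ), mul(add(Z, mul(Z, Z)), add(mul(Z, Z), SSZ)))))))
  step 20: S(S(S(S(add(add(Z, SSZ), mul(add(Z, mul(Z, Z)), add(mul(Z, Z), SSZ)))))))
  step 21: S(S(S(S(add(SSZ, mul(add(Z, mul(Z, Z)), add(mul(Z, Z), SSZ)))))))
  step 22: S(S(S(S(S(add(SZ, mul(add(Z, mul(Z, Z)), add(mul(Z, Z), SSZ))))))))
  step 23: S(S(S(S(S(S(add(Z, mul(add(Z, mul(Z, Z)), add(mul(Z, Z), SSZ)))))))))
  step 24: S(S(S(S(S(S(mul(add(Z, mul(Z, Z)), add(mul(Z, Z), SSZ))))))))
  step 25: S(S(S(S(S(S(mul(mul(Z, Z), add(mul(Z, Z), SSZ))))))))
  step 26: S(S(S(S(S(S(mul(Z, add(mul(Z, Z), SSZ))))))))
  step 27: S^6(Z)

Answer: normal form = S^6(Z)  (in 27 steps)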